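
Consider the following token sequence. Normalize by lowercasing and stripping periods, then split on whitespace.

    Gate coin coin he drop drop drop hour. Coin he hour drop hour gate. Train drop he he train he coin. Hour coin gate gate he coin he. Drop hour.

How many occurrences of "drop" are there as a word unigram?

6

Scanning the 30 tokens for "drop":
  position 5: drop
  position 6: drop
  position 7: drop
  position 12: drop
  position 16: drop
  position 29: drop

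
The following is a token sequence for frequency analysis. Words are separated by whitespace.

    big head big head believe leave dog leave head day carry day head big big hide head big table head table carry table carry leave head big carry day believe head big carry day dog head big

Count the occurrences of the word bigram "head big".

Scanning the 36 overlapping bigram windows for "head big":
  position 2–3: head big
  position 13–14: head big
  position 17–18: head big
  position 26–27: head big
  position 31–32: head big
  position 36–37: head big

6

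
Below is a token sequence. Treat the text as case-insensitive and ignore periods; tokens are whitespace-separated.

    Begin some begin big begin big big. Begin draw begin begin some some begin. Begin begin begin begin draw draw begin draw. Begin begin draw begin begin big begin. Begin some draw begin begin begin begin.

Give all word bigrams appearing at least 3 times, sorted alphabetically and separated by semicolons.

begin begin; begin big; begin draw; begin some; big begin; draw begin

Bigram counts meeting the condition (at least 3 times):
  begin begin: 11
  begin big: 3
  begin draw: 4
  begin some: 3
  big begin: 3
  draw begin: 5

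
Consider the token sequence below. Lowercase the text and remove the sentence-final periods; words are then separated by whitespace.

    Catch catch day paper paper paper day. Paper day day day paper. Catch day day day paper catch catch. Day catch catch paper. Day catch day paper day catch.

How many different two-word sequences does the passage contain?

9

29 tokens → 28 bigram windows in total.
Repeated bigrams (each contributes count−1 duplicates):
  day paper: 5
  catch day: 4
  day day: 4
  paper day: 4
  catch catch: 3
  day catch: 3
  paper catch: 2
  paper paper: 2
19 duplicate windows → 28 − 19 = 9 distinct.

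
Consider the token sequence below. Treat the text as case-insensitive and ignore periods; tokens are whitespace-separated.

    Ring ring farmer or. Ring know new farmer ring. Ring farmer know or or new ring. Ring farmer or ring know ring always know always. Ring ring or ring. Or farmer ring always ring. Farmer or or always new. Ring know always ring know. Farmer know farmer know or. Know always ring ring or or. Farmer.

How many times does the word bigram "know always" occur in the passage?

3

Scanning the 55 overlapping bigram windows for "know always":
  position 24–25: know always
  position 41–42: know always
  position 50–51: know always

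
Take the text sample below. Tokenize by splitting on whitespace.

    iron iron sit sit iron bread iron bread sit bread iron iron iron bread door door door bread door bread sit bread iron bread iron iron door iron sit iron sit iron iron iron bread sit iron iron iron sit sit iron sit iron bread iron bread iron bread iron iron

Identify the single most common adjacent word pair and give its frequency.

"iron iron", 9 times

Bigram frequencies (highest first):
  iron iron: 9
  iron bread: 8
  bread iron: 7
  sit iron: 6
  iron sit: 5
  bread sit: 3
  … (7 more, each ≤ 2)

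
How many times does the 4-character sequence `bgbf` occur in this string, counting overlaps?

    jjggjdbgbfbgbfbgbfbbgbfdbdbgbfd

5

Sliding a length-4 window over the 31 characters (28 positions):
  position 7–10: bgbf
  position 11–14: bgbf
  position 15–18: bgbf
  position 20–23: bgbf
  position 27–30: bgbf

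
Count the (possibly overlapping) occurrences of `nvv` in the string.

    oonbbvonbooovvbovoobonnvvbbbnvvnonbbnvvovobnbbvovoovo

3

Sliding a length-3 window over the 53 characters (51 positions):
  position 23–25: nvv
  position 29–31: nvv
  position 37–39: nvv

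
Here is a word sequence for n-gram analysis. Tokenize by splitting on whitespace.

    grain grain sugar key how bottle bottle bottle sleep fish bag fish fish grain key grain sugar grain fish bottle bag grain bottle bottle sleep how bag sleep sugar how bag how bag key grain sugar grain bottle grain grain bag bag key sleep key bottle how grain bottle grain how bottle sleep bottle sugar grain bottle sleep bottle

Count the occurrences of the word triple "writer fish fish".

Scanning the 57 overlapping trigram windows for "writer fish fish":
  (none found)

0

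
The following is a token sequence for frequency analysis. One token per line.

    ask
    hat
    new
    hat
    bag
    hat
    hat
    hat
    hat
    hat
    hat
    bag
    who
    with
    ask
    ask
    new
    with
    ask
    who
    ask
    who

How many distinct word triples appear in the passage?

17

22 tokens → 20 trigram windows in total.
Repeated trigrams (each contributes count−1 duplicates):
  hat hat hat: 4
3 duplicate windows → 20 − 3 = 17 distinct.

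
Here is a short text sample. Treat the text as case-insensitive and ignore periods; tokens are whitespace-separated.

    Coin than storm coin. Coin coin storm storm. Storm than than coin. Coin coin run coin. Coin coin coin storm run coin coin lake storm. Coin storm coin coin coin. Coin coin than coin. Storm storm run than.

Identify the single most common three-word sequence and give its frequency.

Trigram frequencies (highest first):
  coin coin coin: 7
  storm coin coin: 2
  coin coin storm: 2
  coin storm storm: 2
  run coin coin: 2
  coin than storm: 1
  … (20 more, each ≤ 1)

"coin coin coin", 7 times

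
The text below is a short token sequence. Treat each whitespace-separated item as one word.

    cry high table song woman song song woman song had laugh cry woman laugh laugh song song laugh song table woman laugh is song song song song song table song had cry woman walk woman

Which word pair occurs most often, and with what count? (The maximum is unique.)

"song song", 6 times

Bigram frequencies (highest first):
  song song: 6
  table song: 2
  song woman: 2
  woman song: 2
  song had: 2
  cry woman: 2
  … (15 more, each ≤ 2)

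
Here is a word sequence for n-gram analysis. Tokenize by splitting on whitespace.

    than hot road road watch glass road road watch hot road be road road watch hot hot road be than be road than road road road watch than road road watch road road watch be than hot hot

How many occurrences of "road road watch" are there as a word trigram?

6

Scanning the 36 overlapping trigram windows for "road road watch":
  position 3–5: road road watch
  position 7–9: road road watch
  position 13–15: road road watch
  position 25–27: road road watch
  position 29–31: road road watch
  position 32–34: road road watch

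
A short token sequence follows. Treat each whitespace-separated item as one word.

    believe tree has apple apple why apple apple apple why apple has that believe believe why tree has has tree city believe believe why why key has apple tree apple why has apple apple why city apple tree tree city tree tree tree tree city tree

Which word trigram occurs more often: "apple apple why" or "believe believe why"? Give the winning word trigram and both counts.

"apple apple why" (3 vs 2)

"apple apple why": 3 occurrences
"believe believe why": 2 occurrences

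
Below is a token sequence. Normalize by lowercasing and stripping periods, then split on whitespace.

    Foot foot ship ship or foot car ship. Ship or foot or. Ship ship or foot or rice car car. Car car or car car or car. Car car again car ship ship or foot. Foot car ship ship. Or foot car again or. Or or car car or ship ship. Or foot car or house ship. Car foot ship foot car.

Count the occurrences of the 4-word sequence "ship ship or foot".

Scanning the 59 overlapping 4-gram windows for "ship ship or foot":
  position 3–6: ship ship or foot
  position 8–11: ship ship or foot
  position 13–16: ship ship or foot
  position 32–35: ship ship or foot
  position 38–41: ship ship or foot
  position 50–53: ship ship or foot

6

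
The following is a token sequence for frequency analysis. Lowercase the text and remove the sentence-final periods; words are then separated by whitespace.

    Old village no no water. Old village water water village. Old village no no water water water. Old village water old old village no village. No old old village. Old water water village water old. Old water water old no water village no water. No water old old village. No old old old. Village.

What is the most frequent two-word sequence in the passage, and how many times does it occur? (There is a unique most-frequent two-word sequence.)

"old village", 8 times

Bigram frequencies (highest first):
  old village: 8
  village no: 6
  water old: 6
  old old: 6
  no water: 5
  water water: 5
  … (9 more, each ≤ 3)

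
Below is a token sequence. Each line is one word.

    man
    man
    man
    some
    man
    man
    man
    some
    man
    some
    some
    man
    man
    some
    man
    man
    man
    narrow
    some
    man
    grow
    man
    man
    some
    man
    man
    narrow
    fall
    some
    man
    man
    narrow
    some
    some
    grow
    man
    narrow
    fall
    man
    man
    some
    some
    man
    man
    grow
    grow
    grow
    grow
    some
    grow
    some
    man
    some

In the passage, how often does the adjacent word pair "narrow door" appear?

Scanning the 52 overlapping bigram windows for "narrow door":
  (none found)

0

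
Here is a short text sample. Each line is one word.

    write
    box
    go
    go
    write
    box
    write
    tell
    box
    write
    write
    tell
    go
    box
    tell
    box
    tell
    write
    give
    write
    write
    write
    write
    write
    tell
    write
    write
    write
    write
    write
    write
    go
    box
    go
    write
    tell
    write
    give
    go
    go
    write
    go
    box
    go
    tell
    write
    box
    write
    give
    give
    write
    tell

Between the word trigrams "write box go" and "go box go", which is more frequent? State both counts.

"go box go" (2 vs 1)

"write box go": 1 occurrence
"go box go": 2 occurrences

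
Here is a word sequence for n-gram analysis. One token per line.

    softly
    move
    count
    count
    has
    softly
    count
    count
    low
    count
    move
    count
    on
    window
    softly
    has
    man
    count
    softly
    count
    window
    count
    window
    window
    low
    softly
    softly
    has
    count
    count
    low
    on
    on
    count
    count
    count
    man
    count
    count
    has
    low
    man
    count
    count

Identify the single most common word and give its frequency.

"count", 18 times

Unigram frequencies (highest first):
  count: 18
  softly: 6
  has: 4
  low: 4
  window: 4
  on: 3
  … (2 more, each ≤ 3)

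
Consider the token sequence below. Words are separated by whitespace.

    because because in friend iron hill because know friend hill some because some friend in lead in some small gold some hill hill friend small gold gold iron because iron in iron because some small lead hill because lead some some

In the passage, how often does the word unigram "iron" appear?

4

Scanning the 41 tokens for "iron":
  position 5: iron
  position 28: iron
  position 30: iron
  position 32: iron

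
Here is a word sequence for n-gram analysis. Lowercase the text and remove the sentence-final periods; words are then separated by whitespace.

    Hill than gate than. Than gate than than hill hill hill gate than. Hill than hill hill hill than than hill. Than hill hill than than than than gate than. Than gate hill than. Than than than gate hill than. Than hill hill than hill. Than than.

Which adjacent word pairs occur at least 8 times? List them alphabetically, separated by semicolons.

hill than; than than

Bigram counts meeting the condition (at least 8 times):
  hill than: 9
  than than: 12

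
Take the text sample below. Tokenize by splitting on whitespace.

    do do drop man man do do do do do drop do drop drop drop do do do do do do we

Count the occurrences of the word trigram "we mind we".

0

Scanning the 20 overlapping trigram windows for "we mind we":
  (none found)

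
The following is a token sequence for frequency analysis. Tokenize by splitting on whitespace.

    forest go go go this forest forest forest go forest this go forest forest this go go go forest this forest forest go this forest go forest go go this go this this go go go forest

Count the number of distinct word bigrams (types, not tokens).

9

37 tokens → 36 bigram windows in total.
Repeated bigrams (each contributes count−1 duplicates):
  go go: 7
  forest go: 5
  go forest: 5
  forest forest: 4
  go this: 4
  this go: 4
  forest this: 3
  this forest: 3
27 duplicate windows → 36 − 27 = 9 distinct.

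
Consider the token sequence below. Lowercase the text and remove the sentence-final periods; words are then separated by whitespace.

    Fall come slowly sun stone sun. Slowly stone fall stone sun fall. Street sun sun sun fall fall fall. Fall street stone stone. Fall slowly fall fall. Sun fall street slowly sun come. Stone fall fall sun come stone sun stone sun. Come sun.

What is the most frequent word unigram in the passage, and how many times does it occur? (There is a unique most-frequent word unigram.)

"fall", 13 times

Unigram frequencies (highest first):
  fall: 13
  sun: 12
  stone: 8
  come: 4
  slowly: 4
  street: 3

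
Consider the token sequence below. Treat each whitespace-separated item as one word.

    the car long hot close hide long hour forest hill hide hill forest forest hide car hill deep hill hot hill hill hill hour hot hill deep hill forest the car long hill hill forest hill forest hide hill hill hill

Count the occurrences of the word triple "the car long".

Scanning the 39 overlapping trigram windows for "the car long":
  position 1–3: the car long
  position 30–32: the car long

2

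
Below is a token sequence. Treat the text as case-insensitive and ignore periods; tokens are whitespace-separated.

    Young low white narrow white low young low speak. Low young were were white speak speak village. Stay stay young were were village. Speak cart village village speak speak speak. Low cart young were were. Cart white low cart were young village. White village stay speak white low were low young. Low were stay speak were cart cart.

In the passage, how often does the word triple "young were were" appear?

3

Scanning the 56 overlapping trigram windows for "young were were":
  position 11–13: young were were
  position 20–22: young were were
  position 33–35: young were were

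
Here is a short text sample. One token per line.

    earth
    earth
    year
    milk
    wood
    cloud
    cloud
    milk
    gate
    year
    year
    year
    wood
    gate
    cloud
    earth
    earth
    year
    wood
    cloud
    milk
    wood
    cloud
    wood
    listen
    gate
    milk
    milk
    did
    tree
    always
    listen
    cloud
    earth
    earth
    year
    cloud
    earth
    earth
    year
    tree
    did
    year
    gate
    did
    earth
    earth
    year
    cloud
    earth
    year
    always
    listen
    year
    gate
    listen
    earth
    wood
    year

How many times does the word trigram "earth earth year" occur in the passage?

Scanning the 57 overlapping trigram windows for "earth earth year":
  position 1–3: earth earth year
  position 16–18: earth earth year
  position 34–36: earth earth year
  position 38–40: earth earth year
  position 46–48: earth earth year

5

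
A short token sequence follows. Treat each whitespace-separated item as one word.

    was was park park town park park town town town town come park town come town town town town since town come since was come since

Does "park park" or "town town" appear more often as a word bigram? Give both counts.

"town town" (6 vs 2)

"park park": 2 occurrences
"town town": 6 occurrences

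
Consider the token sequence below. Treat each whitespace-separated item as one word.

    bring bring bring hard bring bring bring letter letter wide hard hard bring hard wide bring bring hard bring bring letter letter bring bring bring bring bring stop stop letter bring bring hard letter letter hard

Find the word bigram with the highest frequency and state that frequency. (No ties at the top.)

"bring bring", 11 times

Bigram frequencies (highest first):
  bring bring: 11
  bring hard: 4
  hard bring: 3
  letter letter: 3
  bring letter: 2
  letter bring: 2
  … (10 more, each ≤ 1)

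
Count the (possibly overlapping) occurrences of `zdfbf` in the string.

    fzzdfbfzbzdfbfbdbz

Sliding a length-5 window over the 18 characters (14 positions):
  position 3–7: zdfbf
  position 10–14: zdfbf

2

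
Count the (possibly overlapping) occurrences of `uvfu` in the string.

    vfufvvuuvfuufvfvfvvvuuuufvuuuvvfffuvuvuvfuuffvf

Sliding a length-4 window over the 47 characters (44 positions):
  position 8–11: uvfu
  position 39–42: uvfu

2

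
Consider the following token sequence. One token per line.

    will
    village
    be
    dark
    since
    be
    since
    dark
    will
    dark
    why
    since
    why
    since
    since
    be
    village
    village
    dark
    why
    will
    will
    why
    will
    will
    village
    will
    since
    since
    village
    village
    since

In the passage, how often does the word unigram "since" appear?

8

Scanning the 32 tokens for "since":
  position 5: since
  position 7: since
  position 12: since
  position 14: since
  position 15: since
  position 28: since
  position 29: since
  position 32: since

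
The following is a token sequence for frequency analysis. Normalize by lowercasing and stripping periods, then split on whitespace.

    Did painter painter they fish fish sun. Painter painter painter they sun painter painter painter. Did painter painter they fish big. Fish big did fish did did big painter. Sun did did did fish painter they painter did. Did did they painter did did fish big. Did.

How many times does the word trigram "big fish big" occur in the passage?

1

Scanning the 45 overlapping trigram windows for "big fish big":
  position 21–23: big fish big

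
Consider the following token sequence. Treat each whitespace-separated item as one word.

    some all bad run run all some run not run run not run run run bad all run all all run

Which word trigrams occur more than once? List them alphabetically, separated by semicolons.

not run run; run not run

Trigram counts meeting the condition (more than once):
  not run run: 2
  run not run: 2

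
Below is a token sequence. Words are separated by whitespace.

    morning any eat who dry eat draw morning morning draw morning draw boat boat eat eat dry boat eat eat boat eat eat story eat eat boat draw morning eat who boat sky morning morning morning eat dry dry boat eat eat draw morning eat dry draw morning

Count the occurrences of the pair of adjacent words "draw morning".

Scanning the 47 overlapping bigram windows for "draw morning":
  position 7–8: draw morning
  position 10–11: draw morning
  position 28–29: draw morning
  position 43–44: draw morning
  position 47–48: draw morning

5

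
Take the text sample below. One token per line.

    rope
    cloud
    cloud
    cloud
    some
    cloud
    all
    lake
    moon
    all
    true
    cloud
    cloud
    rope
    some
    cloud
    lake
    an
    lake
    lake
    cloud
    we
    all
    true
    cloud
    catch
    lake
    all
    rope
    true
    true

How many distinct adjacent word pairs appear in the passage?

31 tokens → 30 bigram windows in total.
Repeated bigrams (each contributes count−1 duplicates):
  cloud cloud: 3
  all true: 2
  some cloud: 2
  true cloud: 2
5 duplicate windows → 30 − 5 = 25 distinct.

25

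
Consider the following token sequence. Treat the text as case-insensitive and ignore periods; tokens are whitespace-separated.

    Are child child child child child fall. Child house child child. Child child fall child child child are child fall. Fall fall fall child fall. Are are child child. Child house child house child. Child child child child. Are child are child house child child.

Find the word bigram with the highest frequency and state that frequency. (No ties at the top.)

"child child", 16 times

Bigram frequencies (highest first):
  child child: 16
  are child: 5
  child fall: 4
  child house: 4
  house child: 4
  fall child: 3
  … (4 more, each ≤ 3)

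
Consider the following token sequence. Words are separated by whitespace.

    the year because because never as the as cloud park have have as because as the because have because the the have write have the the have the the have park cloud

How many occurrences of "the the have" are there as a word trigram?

Scanning the 30 overlapping trigram windows for "the the have":
  position 20–22: the the have
  position 25–27: the the have
  position 28–30: the the have

3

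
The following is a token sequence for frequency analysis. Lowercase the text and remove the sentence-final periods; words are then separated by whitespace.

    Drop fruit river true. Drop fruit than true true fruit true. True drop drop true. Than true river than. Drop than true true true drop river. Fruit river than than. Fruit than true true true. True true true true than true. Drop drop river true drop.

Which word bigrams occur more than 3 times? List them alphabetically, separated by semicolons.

Bigram counts meeting the condition (more than 3 times):
  than true: 5
  true drop: 5
  true true: 10

than true; true drop; true true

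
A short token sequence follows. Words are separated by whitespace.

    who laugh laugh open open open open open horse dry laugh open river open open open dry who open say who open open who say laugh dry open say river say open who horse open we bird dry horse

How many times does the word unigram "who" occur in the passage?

5

Scanning the 39 tokens for "who":
  position 1: who
  position 18: who
  position 21: who
  position 24: who
  position 33: who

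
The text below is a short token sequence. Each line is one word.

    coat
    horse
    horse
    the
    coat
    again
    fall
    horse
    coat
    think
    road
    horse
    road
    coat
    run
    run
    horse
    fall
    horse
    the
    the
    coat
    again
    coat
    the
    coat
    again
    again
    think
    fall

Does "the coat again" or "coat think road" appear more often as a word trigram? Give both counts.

"the coat again": 3 occurrences
"coat think road": 1 occurrence

"the coat again" (3 vs 1)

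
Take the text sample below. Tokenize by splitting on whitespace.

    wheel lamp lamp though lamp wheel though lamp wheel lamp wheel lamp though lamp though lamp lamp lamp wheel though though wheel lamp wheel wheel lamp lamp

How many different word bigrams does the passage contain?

27 tokens → 26 bigram windows in total.
Repeated bigrams (each contributes count−1 duplicates):
  lamp wheel: 5
  wheel lamp: 5
  lamp lamp: 4
  though lamp: 4
  lamp though: 3
  wheel though: 2
17 duplicate windows → 26 − 17 = 9 distinct.

9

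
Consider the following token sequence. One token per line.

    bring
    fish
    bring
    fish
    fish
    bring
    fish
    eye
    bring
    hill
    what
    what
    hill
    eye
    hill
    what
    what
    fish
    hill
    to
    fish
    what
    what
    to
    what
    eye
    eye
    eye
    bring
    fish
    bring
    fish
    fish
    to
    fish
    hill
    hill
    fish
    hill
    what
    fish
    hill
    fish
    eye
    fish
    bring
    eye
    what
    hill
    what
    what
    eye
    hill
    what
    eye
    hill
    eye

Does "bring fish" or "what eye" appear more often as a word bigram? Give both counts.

"bring fish": 5 occurrences
"what eye": 3 occurrences

"bring fish" (5 vs 3)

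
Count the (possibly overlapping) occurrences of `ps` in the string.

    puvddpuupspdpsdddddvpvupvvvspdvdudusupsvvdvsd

3

Sliding a length-2 window over the 45 characters (44 positions):
  position 9–10: ps
  position 13–14: ps
  position 38–39: ps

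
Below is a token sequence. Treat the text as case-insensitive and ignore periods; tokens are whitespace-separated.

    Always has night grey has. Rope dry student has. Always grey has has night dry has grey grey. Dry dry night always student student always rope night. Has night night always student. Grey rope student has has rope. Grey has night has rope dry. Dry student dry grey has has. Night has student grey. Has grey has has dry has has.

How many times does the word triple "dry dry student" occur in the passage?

1

Scanning the 59 overlapping trigram windows for "dry dry student":
  position 44–46: dry dry student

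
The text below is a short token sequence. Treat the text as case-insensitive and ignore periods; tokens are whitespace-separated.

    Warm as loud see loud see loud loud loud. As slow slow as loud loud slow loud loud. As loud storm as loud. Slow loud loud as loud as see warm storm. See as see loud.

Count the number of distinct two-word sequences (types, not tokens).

18

36 tokens → 35 bigram windows in total.
Repeated bigrams (each contributes count−1 duplicates):
  as loud: 5
  loud loud: 5
  loud as: 4
  see loud: 3
  as see: 2
  loud see: 2
  loud slow: 2
  slow loud: 2
17 duplicate windows → 35 − 17 = 18 distinct.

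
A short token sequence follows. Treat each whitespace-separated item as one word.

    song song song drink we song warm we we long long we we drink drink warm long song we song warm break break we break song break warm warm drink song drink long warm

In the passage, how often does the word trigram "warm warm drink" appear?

1

Scanning the 32 overlapping trigram windows for "warm warm drink":
  position 28–30: warm warm drink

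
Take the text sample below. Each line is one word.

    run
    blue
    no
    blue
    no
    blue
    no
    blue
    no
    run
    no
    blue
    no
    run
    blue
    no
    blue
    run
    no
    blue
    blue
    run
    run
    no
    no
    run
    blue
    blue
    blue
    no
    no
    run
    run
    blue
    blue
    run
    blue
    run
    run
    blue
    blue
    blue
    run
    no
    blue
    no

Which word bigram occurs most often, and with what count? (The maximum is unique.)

Bigram frequencies (highest first):
  blue no: 8
  no blue: 7
  run blue: 6
  blue blue: 6
  blue run: 5
  no run: 4
  … (3 more, each ≤ 4)

"blue no", 8 times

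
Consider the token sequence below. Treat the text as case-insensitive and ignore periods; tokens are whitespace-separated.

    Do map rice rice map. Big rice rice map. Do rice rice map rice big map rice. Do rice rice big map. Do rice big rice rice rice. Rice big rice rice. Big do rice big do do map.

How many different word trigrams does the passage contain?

39 tokens → 37 trigram windows in total.
Repeated trigrams (each contributes count−1 duplicates):
  big rice rice: 3
  rice rice big: 3
  rice rice map: 3
  do rice big: 2
  do rice rice: 2
  map do rice: 2
  rice big do: 2
  rice big map: 2
  … (2 more repeated)
13 duplicate windows → 37 − 13 = 24 distinct.

24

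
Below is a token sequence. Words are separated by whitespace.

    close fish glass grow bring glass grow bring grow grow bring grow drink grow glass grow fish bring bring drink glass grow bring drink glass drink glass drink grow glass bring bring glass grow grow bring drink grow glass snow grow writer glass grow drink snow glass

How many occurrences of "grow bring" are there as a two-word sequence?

5

Scanning the 46 overlapping bigram windows for "grow bring":
  position 4–5: grow bring
  position 7–8: grow bring
  position 10–11: grow bring
  position 22–23: grow bring
  position 35–36: grow bring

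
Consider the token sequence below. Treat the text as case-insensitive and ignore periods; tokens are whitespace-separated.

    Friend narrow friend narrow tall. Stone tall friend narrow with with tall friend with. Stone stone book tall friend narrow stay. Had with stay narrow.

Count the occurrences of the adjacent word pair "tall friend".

3

Scanning the 24 overlapping bigram windows for "tall friend":
  position 7–8: tall friend
  position 12–13: tall friend
  position 18–19: tall friend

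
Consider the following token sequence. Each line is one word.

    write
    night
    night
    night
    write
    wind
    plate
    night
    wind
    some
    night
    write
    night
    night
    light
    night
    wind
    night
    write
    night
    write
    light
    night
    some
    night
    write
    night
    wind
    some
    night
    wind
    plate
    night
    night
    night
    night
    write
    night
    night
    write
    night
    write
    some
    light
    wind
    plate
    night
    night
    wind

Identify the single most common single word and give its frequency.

Unigram frequencies (highest first):
  night: 23
  write: 9
  wind: 7
  some: 4
  plate: 3
  light: 3

"night", 23 times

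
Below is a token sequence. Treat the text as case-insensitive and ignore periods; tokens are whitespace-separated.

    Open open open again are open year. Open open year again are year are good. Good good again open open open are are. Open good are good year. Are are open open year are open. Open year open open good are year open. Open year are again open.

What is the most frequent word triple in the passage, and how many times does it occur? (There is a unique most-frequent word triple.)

Trigram frequencies (highest first):
  open open year: 4
  year open open: 3
  open open open: 2
  open year open: 2
  are are open: 2
  open good are: 2
  … (29 more, each ≤ 2)

"open open year", 4 times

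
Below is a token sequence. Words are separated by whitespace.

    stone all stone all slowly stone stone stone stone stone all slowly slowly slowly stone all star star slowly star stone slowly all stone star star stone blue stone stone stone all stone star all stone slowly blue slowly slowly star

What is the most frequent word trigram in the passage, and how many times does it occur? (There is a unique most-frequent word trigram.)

Trigram frequencies (highest first):
  stone stone stone: 4
  stone all stone: 2
  stone all slowly: 2
  stone stone all: 2
  all stone star: 2
  all stone all: 1
  … (26 more, each ≤ 1)

"stone stone stone", 4 times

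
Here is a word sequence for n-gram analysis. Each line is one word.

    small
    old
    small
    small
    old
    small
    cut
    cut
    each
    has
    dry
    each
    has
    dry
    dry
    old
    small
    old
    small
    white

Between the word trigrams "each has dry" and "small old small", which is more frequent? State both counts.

"small old small" (3 vs 2)

"each has dry": 2 occurrences
"small old small": 3 occurrences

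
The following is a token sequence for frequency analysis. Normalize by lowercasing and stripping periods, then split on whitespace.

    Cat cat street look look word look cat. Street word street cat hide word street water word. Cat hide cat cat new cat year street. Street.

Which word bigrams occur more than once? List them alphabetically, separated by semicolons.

Bigram counts meeting the condition (more than once):
  cat cat: 2
  cat hide: 2
  cat street: 2
  word street: 2

cat cat; cat hide; cat street; word street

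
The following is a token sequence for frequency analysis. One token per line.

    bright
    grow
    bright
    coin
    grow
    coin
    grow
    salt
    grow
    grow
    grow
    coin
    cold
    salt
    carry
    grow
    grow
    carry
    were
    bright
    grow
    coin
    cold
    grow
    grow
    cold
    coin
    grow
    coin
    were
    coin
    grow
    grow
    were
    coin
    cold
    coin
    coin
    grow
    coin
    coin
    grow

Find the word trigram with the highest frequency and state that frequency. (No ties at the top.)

"coin grow coin", 3 times

Trigram frequencies (highest first):
  coin grow coin: 3
  grow coin cold: 2
  coin coin grow: 2
  bright grow bright: 1
  grow bright coin: 1
  bright coin grow: 1
  … (30 more, each ≤ 1)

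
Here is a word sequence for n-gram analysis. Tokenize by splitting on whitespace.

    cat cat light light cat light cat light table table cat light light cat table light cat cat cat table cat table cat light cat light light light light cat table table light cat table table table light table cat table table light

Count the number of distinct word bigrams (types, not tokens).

9

43 tokens → 42 bigram windows in total.
Repeated bigrams (each contributes count−1 duplicates):
  light cat: 7
  cat light: 6
  cat table: 6
  light light: 5
  table table: 5
  table cat: 4
  table light: 4
  cat cat: 3
  … (1 more repeated)
33 duplicate windows → 42 − 33 = 9 distinct.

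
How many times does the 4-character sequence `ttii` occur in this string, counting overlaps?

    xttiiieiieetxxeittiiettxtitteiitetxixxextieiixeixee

Sliding a length-4 window over the 51 characters (48 positions):
  position 2–5: ttii
  position 17–20: ttii

2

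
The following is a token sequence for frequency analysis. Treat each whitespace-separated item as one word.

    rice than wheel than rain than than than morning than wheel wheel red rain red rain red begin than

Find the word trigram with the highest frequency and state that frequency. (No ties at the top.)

"red rain red", 2 times

Trigram frequencies (highest first):
  red rain red: 2
  rice than wheel: 1
  than wheel than: 1
  wheel than rain: 1
  than rain than: 1
  rain than than: 1
  … (10 more, each ≤ 1)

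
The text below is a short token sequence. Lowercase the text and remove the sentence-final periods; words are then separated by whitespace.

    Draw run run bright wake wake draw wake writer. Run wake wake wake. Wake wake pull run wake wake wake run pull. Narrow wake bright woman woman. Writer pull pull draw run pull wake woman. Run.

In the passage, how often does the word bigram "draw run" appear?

Scanning the 35 overlapping bigram windows for "draw run":
  position 1–2: draw run
  position 31–32: draw run

2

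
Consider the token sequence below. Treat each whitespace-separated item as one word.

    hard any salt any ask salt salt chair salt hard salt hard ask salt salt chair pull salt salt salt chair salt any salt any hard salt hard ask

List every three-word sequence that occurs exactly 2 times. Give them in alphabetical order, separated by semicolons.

Trigram counts meeting the condition (exactly 2 times):
  any salt any: 2
  ask salt salt: 2
  hard salt hard: 2
  salt chair salt: 2
  salt hard ask: 2

any salt any; ask salt salt; hard salt hard; salt chair salt; salt hard ask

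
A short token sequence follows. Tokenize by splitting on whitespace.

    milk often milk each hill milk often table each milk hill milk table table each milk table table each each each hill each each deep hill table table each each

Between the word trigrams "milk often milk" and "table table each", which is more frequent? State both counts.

"milk often milk": 1 occurrence
"table table each": 3 occurrences

"table table each" (3 vs 1)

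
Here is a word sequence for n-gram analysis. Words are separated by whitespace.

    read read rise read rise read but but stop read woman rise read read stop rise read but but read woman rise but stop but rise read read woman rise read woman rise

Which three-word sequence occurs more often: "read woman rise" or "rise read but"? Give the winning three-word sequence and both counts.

"read woman rise": 4 occurrences
"rise read but": 2 occurrences

"read woman rise" (4 vs 2)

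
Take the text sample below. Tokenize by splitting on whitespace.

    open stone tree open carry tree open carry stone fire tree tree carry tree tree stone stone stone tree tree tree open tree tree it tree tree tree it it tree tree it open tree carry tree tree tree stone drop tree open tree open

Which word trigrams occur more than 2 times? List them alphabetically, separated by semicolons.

tree tree it; tree tree tree

Trigram counts meeting the condition (more than 2 times):
  tree tree it: 3
  tree tree tree: 3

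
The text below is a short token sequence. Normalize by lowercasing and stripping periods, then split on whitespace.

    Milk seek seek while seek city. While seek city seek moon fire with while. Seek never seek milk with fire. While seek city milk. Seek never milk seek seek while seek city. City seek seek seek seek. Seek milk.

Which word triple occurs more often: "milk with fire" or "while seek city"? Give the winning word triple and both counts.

"milk with fire": 1 occurrence
"while seek city": 4 occurrences

"while seek city" (4 vs 1)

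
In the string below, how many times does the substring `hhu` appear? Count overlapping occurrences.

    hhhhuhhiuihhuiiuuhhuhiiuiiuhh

Sliding a length-3 window over the 29 characters (27 positions):
  position 3–5: hhu
  position 11–13: hhu
  position 18–20: hhu

3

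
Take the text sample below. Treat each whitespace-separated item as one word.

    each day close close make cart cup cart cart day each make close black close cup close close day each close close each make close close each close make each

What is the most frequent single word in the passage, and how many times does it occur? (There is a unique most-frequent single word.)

Unigram frequencies (highest first):
  close: 11
  each: 6
  make: 4
  day: 3
  cart: 3
  cup: 2
  … (1 more, each ≤ 1)

"close", 11 times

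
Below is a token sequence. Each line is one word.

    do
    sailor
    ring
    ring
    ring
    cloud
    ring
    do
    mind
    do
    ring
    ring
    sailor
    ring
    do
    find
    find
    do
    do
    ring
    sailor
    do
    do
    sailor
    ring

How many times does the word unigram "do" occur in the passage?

8

Scanning the 25 tokens for "do":
  position 1: do
  position 8: do
  position 10: do
  position 15: do
  position 18: do
  position 19: do
  position 22: do
  position 23: do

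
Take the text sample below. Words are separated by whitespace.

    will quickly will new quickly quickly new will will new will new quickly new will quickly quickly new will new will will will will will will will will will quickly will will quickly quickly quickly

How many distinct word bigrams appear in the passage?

8

35 tokens → 34 bigram windows in total.
Repeated bigrams (each contributes count−1 duplicates):
  will will: 10
  new will: 5
  quickly quickly: 4
  will new: 4
  will quickly: 4
  quickly new: 3
  new quickly: 2
  quickly will: 2
26 duplicate windows → 34 − 26 = 8 distinct.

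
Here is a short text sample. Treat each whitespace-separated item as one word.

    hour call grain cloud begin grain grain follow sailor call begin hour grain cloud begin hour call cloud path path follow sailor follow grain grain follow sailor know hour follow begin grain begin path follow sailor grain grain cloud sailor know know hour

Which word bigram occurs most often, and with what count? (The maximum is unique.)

Bigram frequencies (highest first):
  follow sailor: 4
  grain cloud: 3
  grain grain: 3
  hour call: 2
  cloud begin: 2
  begin grain: 2
  … (21 more, each ≤ 2)

"follow sailor", 4 times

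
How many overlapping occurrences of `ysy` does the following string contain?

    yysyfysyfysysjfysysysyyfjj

6

Sliding a length-3 window over the 26 characters (24 positions):
  position 2–4: ysy
  position 6–8: ysy
  position 10–12: ysy
  position 16–18: ysy
  position 18–20: ysy
  position 20–22: ysy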